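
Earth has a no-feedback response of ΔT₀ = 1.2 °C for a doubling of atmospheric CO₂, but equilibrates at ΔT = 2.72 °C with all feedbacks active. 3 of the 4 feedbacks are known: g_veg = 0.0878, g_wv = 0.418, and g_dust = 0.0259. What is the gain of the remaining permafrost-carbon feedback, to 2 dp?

Amplification A = ΔT/ΔT₀ = 2.72/1.2 = 2.267.
Total gain g = 1 − 1/A = 1 − 1/2.267 = 0.5589.
Known gains sum to 0.0878 + 0.418 + 0.0259 = 0.5317.
g_pf = 0.5589 − 0.5317 = 0.03.

0.03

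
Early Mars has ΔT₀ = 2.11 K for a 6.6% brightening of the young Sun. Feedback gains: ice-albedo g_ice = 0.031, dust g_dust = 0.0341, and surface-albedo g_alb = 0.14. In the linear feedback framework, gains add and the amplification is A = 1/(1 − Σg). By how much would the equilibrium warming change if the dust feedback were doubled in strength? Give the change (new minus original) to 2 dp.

Original: g = 0.2051, ΔT = 2.11/(1−0.2051) = 2.6544 K.
With doubled dust: g' = 0.2392, ΔT' = 2.11/(1−0.2392) = 2.7734 K.
Change = 2.7734 − 2.6544 = 0.12 K.

0.12 K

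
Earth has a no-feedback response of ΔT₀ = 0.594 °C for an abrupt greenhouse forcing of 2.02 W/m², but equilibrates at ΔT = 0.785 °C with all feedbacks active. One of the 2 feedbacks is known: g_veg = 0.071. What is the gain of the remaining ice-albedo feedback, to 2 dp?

Amplification A = ΔT/ΔT₀ = 0.785/0.594 = 1.322.
Total gain g = 1 − 1/A = 1 − 1/1.322 = 0.2436.
The known gain is 0.071.
g_ice = 0.2436 − 0.071 = 0.17.

0.17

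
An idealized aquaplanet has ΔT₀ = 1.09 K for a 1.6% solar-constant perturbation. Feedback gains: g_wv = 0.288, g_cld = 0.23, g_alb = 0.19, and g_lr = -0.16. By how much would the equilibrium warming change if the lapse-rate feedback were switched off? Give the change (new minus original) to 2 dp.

1.32 K

Original: g = 0.548, ΔT = 1.09/(1−0.548) = 2.4115 K.
Without lapse-rate: g' = 0.708, ΔT' = 1.09/(1−0.708) = 3.7329 K.
Change = 3.7329 − 2.4115 = 1.32 K.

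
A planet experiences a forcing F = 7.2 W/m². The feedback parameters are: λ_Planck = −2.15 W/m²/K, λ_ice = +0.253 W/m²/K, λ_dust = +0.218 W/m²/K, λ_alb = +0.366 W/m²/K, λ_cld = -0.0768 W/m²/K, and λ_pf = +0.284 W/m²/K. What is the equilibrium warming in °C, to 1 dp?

6.5 °C

Net feedback parameter λ = (−2.15) + (+0.253) + (+0.218) + (+0.366) + (-0.0768) + (+0.284) = -1.1058 W/m²/K.
ΔT = −F/λ = −7.2/(-1.1058) = 6.5 °C.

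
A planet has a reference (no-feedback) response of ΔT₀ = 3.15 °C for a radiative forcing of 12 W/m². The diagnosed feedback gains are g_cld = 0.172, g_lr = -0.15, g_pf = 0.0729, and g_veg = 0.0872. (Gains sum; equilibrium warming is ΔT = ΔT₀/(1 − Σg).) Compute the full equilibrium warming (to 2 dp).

Total gain g = 0.172 − 0.15 + 0.0729 + 0.0872 = 0.1821.
Amplification A = 1/(1 − 0.1821) = 1.223.
ΔT = 3.15 × 1.223 = 3.85 °C.

3.85 °C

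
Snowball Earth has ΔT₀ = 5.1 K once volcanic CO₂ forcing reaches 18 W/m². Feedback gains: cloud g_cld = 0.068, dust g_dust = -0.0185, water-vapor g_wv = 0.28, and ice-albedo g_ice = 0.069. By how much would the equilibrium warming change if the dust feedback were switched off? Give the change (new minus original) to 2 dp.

0.27 K

Original: g = 0.3985, ΔT = 5.1/(1−0.3985) = 8.4788 K.
Without dust: g' = 0.417, ΔT' = 5.1/(1−0.417) = 8.7479 K.
Change = 8.7479 − 8.4788 = 0.27 K.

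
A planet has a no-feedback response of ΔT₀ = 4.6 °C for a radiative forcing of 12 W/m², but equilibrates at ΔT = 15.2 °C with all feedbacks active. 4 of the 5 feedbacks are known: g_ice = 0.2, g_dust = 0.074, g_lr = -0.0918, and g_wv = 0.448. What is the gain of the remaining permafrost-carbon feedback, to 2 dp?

Amplification A = ΔT/ΔT₀ = 15.2/4.6 = 3.304.
Total gain g = 1 − 1/A = 1 − 1/3.304 = 0.6973.
Known gains sum to 0.2 + 0.074 − 0.0918 + 0.448 = 0.6302.
g_pf = 0.6973 − 0.6302 = 0.07.

0.07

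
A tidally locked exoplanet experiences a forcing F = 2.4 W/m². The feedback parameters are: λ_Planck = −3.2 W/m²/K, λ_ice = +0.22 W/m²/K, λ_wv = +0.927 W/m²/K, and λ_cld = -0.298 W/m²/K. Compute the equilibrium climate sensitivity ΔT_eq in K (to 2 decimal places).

1.02 K

Net feedback parameter λ = (−3.2) + (+0.22) + (+0.927) + (-0.298) = -2.351 W/m²/K.
ΔT = −F/λ = −2.4/(-2.351) = 1.02 K.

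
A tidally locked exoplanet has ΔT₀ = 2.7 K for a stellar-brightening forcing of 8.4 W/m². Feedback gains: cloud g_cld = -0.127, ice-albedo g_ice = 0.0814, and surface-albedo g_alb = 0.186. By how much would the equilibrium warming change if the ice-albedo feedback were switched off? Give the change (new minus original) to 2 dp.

-0.27 K

Original: g = 0.1404, ΔT = 2.7/(1−0.1404) = 3.1410 K.
Without ice-albedo: g' = 0.059, ΔT' = 2.7/(1−0.059) = 2.8693 K.
Change = 2.8693 − 3.1410 = -0.27 K.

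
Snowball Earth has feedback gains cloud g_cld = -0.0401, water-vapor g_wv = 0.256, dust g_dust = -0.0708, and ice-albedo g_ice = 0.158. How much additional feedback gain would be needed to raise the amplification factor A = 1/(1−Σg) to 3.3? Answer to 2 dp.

Current total gain = 0.3031.
Target gain for A = 3.3: g* = 1 − 1/3.3 = 0.697.
Additional gain needed = 0.697 − 0.3031 = 0.39.

0.39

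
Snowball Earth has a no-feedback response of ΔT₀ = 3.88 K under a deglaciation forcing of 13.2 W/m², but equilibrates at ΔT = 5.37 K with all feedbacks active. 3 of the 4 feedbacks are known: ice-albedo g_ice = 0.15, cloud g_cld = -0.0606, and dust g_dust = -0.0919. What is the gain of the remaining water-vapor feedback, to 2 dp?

0.28

Amplification A = ΔT/ΔT₀ = 5.37/3.88 = 1.384.
Total gain g = 1 − 1/A = 1 − 1/1.384 = 0.2775.
Known gains sum to 0.15 − 0.0606 − 0.0919 = -0.0025.
g_wv = 0.2775 + 0.0025 = 0.28.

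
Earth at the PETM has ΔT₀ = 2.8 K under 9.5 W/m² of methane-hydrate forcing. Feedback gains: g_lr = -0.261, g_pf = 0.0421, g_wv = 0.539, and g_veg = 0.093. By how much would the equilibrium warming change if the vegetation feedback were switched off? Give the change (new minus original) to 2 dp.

-0.65 K

Original: g = 0.4131, ΔT = 2.8/(1−0.4131) = 4.7708 K.
Without vegetation: g' = 0.3201, ΔT' = 2.8/(1−0.3201) = 4.1183 K.
Change = 4.1183 − 4.7708 = -0.65 K.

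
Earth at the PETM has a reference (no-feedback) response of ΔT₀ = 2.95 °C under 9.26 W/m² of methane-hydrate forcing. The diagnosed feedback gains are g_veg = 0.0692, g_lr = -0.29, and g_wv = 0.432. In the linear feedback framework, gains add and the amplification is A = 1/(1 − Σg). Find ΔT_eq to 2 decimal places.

3.74 °C

Total gain g = 0.0692 − 0.29 + 0.432 = 0.2112.
Amplification A = 1/(1 − 0.2112) = 1.268.
ΔT = 2.95 × 1.268 = 3.74 °C.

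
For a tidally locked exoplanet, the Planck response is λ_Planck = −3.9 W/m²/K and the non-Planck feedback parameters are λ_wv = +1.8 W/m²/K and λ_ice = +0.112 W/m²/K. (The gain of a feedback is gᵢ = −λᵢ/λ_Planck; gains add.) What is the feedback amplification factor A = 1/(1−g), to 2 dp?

Convert to gains: g_wv = 1.8/3.9 = 0.4615; g_ice = 0.112/3.9 = 0.02872.
Total gain g = 0.49022.
A = 1/(1 − 0.49022) = 1.96.

1.96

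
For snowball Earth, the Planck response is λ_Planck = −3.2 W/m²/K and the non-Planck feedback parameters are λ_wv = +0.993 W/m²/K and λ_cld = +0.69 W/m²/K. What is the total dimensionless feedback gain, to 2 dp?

0.53

Convert to gains: g_wv = 0.993/3.2 = 0.3103; g_cld = 0.69/3.2 = 0.2156.
Total gain g = 0.5259.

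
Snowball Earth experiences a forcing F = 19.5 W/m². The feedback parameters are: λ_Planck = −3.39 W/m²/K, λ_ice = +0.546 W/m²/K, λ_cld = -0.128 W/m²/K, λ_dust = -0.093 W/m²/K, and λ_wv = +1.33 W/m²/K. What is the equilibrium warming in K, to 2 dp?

Net feedback parameter λ = (−3.39) + (+0.546) + (-0.128) + (-0.093) + (+1.33) = -1.735 W/m²/K.
ΔT = −F/λ = −19.5/(-1.735) = 11.24 K.

11.24 K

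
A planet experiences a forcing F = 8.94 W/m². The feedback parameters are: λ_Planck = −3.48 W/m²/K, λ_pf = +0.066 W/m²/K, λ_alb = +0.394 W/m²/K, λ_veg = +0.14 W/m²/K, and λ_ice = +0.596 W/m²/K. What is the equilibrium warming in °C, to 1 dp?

3.9 °C

Net feedback parameter λ = (−3.48) + (+0.066) + (+0.394) + (+0.14) + (+0.596) = -2.284 W/m²/K.
ΔT = −F/λ = −8.94/(-2.284) = 3.9 °C.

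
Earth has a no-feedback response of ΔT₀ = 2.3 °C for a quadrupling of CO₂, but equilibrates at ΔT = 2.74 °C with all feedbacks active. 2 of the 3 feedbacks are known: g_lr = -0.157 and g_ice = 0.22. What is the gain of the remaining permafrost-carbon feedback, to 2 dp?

0.10

Amplification A = ΔT/ΔT₀ = 2.74/2.3 = 1.191.
Total gain g = 1 − 1/A = 1 − 1/1.191 = 0.1604.
Known gains sum to -0.157 + 0.22 = 0.063.
g_pf = 0.1604 − 0.063 = 0.10.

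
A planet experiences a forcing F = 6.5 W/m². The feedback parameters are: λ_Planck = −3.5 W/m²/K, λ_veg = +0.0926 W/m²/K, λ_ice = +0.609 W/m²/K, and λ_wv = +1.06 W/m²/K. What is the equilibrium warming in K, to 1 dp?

3.7 K

Net feedback parameter λ = (−3.5) + (+0.0926) + (+0.609) + (+1.06) = -1.7384 W/m²/K.
ΔT = −F/λ = −6.5/(-1.7384) = 3.7 K.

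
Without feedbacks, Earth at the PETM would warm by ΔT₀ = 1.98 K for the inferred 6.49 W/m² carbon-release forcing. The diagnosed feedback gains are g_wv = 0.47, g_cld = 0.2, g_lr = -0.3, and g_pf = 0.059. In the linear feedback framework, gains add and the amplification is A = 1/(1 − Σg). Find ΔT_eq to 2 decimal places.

Total gain g = 0.47 + 0.2 − 0.3 + 0.059 = 0.429.
Amplification A = 1/(1 − 0.429) = 1.751.
ΔT = 1.98 × 1.751 = 3.47 K.

3.47 K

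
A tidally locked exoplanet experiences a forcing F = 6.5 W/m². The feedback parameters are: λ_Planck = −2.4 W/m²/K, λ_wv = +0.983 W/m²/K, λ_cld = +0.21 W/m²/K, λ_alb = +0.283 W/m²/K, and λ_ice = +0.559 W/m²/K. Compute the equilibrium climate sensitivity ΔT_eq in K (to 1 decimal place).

17.8 K

Net feedback parameter λ = (−2.4) + (+0.983) + (+0.21) + (+0.283) + (+0.559) = -0.365 W/m²/K.
ΔT = −F/λ = −6.5/(-0.365) = 17.8 K.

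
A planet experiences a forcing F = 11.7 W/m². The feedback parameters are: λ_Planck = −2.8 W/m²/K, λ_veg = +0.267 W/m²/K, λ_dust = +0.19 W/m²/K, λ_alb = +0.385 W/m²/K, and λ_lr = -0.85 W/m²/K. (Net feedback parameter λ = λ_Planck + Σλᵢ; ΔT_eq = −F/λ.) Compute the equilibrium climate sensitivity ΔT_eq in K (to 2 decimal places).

4.17 K

Net feedback parameter λ = (−2.8) + (+0.267) + (+0.19) + (+0.385) + (-0.85) = -2.808 W/m²/K.
ΔT = −F/λ = −11.7/(-2.808) = 4.17 K.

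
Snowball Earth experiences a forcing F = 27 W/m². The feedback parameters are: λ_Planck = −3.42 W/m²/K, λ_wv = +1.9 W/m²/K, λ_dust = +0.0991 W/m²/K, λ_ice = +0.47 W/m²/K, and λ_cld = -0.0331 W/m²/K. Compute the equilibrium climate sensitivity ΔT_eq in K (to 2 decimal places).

Net feedback parameter λ = (−3.42) + (+1.9) + (+0.0991) + (+0.47) + (-0.0331) = -0.984 W/m²/K.
ΔT = −F/λ = −27/(-0.984) = 27.44 K.

27.44 K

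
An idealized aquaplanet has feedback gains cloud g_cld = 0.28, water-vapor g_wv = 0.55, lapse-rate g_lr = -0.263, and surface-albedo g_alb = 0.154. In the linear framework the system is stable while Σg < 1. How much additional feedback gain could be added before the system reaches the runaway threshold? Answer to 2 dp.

Current total gain = 0.28 + 0.55 − 0.263 + 0.154 = 0.721.
Margin to runaway = 1 − 0.721 = 0.28.

0.28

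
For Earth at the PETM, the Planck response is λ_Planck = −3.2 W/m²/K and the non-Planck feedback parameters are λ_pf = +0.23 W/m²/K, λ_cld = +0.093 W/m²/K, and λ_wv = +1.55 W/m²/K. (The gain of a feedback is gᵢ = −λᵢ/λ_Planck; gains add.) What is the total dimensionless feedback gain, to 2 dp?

0.59

Convert to gains: g_pf = 0.23/3.2 = 0.07187; g_cld = 0.093/3.2 = 0.02906; g_wv = 1.55/3.2 = 0.4844.
Total gain g = 0.58533.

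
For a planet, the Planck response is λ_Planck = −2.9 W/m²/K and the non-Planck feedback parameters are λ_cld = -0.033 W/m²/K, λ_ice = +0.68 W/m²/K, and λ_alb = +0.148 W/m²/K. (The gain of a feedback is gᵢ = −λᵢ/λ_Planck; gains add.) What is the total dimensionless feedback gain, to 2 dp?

Convert to gains: g_cld = -0.033/2.9 = -0.01138; g_ice = 0.68/2.9 = 0.2345; g_alb = 0.148/2.9 = 0.05103.
Total gain g = 0.27415.

0.27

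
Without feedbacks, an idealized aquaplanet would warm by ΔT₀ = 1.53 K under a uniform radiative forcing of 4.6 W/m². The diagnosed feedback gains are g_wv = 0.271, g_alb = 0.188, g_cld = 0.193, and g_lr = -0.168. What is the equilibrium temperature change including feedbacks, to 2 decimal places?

Total gain g = 0.271 + 0.188 + 0.193 − 0.168 = 0.484.
Amplification A = 1/(1 − 0.484) = 1.938.
ΔT = 1.53 × 1.938 = 2.97 K.

2.97 K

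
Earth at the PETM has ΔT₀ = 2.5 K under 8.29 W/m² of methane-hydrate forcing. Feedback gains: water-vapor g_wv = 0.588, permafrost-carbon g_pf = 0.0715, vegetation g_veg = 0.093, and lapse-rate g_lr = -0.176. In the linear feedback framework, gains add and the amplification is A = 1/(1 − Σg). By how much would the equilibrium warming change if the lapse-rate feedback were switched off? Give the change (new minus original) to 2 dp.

4.20 K

Original: g = 0.5765, ΔT = 2.5/(1−0.5765) = 5.9032 K.
Without lapse-rate: g' = 0.7525, ΔT' = 2.5/(1−0.7525) = 10.1010 K.
Change = 10.1010 − 5.9032 = 4.20 K.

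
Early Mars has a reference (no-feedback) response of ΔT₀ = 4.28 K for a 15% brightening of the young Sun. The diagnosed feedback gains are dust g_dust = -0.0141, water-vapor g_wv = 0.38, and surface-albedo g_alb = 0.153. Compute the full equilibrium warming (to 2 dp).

8.90 K

Total gain g = -0.0141 + 0.38 + 0.153 = 0.5189.
Amplification A = 1/(1 − 0.5189) = 2.079.
ΔT = 4.28 × 2.079 = 8.90 K.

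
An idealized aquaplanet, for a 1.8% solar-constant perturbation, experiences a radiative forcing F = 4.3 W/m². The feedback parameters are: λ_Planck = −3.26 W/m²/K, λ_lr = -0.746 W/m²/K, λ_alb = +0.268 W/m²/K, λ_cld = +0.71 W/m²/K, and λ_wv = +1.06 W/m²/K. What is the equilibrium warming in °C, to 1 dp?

Net feedback parameter λ = (−3.26) + (-0.746) + (+0.268) + (+0.71) + (+1.06) = -1.968 W/m²/K.
ΔT = −F/λ = −4.3/(-1.968) = 2.2 °C.

2.2 °C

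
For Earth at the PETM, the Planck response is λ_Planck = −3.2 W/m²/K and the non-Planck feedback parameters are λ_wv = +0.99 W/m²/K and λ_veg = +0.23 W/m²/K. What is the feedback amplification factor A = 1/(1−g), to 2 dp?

1.62

Convert to gains: g_wv = 0.99/3.2 = 0.3094; g_veg = 0.23/3.2 = 0.07187.
Total gain g = 0.38127.
A = 1/(1 − 0.38127) = 1.62.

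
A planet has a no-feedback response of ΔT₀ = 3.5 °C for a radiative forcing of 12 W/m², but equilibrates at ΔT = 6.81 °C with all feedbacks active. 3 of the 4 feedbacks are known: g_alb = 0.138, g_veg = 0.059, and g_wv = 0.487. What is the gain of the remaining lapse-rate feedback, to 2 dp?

Amplification A = ΔT/ΔT₀ = 6.81/3.5 = 1.946.
Total gain g = 1 − 1/A = 1 − 1/1.946 = 0.4861.
Known gains sum to 0.138 + 0.059 + 0.487 = 0.684.
g_lr = 0.4861 − 0.684 = -0.20.

-0.20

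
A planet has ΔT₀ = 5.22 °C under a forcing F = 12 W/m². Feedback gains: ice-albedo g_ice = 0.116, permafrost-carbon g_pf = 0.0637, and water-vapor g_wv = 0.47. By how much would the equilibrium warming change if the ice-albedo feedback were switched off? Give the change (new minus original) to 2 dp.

-3.71 °C

Original: g = 0.6497, ΔT = 5.22/(1−0.6497) = 14.9015 °C.
Without ice-albedo: g' = 0.5337, ΔT' = 5.22/(1−0.5337) = 11.1945 °C.
Change = 11.1945 − 14.9015 = -3.71 °C.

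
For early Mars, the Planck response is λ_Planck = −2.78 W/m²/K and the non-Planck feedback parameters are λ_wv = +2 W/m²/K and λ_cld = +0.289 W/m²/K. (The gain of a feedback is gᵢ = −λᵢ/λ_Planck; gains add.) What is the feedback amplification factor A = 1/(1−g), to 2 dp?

5.66

Convert to gains: g_wv = 2/2.78 = 0.7194; g_cld = 0.289/2.78 = 0.104.
Total gain g = 0.8234.
A = 1/(1 − 0.8234) = 5.66.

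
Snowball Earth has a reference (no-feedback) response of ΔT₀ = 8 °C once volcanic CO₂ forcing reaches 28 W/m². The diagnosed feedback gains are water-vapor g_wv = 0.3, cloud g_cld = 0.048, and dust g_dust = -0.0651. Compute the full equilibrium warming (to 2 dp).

Total gain g = 0.3 + 0.048 − 0.0651 = 0.2829.
Amplification A = 1/(1 − 0.2829) = 1.395.
ΔT = 8 × 1.395 = 11.16 °C.

11.16 °C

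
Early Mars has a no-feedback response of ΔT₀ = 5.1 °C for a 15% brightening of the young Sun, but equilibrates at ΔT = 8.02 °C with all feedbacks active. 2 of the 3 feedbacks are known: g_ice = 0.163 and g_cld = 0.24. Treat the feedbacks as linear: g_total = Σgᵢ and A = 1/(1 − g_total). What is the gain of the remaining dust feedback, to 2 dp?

Amplification A = ΔT/ΔT₀ = 8.02/5.1 = 1.573.
Total gain g = 1 − 1/A = 1 − 1/1.573 = 0.3643.
Known gains sum to 0.163 + 0.24 = 0.403.
g_dust = 0.3643 − 0.403 = -0.04.

-0.04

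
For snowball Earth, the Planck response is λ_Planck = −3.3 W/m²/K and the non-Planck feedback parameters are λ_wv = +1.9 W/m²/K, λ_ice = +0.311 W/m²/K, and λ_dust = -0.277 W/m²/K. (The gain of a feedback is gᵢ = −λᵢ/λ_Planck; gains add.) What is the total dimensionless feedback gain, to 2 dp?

Convert to gains: g_wv = 1.9/3.3 = 0.5758; g_ice = 0.311/3.3 = 0.09424; g_dust = -0.277/3.3 = -0.08394.
Total gain g = 0.5861.

0.59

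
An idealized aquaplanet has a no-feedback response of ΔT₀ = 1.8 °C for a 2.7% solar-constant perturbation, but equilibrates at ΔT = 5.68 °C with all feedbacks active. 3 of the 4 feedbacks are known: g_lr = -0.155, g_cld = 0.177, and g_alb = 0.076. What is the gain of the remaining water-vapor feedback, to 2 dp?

0.59

Amplification A = ΔT/ΔT₀ = 5.68/1.8 = 3.156.
Total gain g = 1 − 1/A = 1 − 1/3.156 = 0.6831.
Known gains sum to -0.155 + 0.177 + 0.076 = 0.098.
g_wv = 0.6831 − 0.098 = 0.59.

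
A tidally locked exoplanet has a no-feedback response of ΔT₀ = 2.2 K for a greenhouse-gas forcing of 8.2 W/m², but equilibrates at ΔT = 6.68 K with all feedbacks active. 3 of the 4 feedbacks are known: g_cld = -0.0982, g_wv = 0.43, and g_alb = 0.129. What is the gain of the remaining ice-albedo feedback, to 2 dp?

0.21

Amplification A = ΔT/ΔT₀ = 6.68/2.2 = 3.036.
Total gain g = 1 − 1/A = 1 − 1/3.036 = 0.6706.
Known gains sum to -0.0982 + 0.43 + 0.129 = 0.4608.
g_ice = 0.6706 − 0.4608 = 0.21.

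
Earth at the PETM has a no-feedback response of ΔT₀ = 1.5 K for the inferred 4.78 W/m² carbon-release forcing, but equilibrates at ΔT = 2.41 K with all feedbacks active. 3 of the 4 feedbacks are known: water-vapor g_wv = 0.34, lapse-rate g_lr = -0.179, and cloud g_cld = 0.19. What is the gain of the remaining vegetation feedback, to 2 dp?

0.03

Amplification A = ΔT/ΔT₀ = 2.41/1.5 = 1.607.
Total gain g = 1 − 1/A = 1 − 1/1.607 = 0.3777.
Known gains sum to 0.34 − 0.179 + 0.19 = 0.351.
g_veg = 0.3777 − 0.351 = 0.03.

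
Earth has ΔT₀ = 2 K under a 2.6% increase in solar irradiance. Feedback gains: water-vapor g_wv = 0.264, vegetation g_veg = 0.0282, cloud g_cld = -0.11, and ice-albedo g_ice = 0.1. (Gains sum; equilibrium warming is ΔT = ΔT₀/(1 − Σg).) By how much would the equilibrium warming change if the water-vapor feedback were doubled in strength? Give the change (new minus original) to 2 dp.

Original: g = 0.2822, ΔT = 2/(1−0.2822) = 2.7863 K.
With doubled water-vapor: g' = 0.5462, ΔT' = 2/(1−0.5462) = 4.4072 K.
Change = 4.4072 − 2.7863 = 1.62 K.

1.62 K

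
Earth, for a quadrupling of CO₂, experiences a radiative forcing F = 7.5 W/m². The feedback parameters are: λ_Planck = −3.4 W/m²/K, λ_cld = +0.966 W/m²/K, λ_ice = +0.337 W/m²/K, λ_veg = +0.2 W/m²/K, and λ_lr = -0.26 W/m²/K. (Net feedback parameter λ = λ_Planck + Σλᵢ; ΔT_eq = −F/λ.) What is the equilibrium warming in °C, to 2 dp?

3.48 °C

Net feedback parameter λ = (−3.4) + (+0.966) + (+0.337) + (+0.2) + (-0.26) = -2.157 W/m²/K.
ΔT = −F/λ = −7.5/(-2.157) = 3.48 °C.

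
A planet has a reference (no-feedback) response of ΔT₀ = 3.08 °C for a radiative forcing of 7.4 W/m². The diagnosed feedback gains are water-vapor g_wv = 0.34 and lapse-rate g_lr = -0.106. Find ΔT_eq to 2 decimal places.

Total gain g = 0.34 − 0.106 = 0.234.
Amplification A = 1/(1 − 0.234) = 1.305.
ΔT = 3.08 × 1.305 = 4.02 °C.

4.02 °C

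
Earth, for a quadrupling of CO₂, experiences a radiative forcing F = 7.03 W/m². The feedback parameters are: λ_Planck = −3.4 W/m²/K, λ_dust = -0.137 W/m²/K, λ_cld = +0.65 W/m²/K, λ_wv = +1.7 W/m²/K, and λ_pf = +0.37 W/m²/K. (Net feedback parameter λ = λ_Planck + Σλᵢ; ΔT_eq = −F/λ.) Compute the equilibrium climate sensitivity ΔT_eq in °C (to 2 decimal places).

8.60 °C

Net feedback parameter λ = (−3.4) + (-0.137) + (+0.65) + (+1.7) + (+0.37) = -0.817 W/m²/K.
ΔT = −F/λ = −7.03/(-0.817) = 8.60 °C.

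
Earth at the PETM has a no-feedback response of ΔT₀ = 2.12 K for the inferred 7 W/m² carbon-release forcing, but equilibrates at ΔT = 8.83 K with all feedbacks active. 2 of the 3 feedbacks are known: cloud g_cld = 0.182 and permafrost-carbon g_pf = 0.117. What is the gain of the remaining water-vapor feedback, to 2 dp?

Amplification A = ΔT/ΔT₀ = 8.83/2.12 = 4.165.
Total gain g = 1 − 1/A = 1 − 1/4.165 = 0.7599.
Known gains sum to 0.182 + 0.117 = 0.299.
g_wv = 0.7599 − 0.299 = 0.46.

0.46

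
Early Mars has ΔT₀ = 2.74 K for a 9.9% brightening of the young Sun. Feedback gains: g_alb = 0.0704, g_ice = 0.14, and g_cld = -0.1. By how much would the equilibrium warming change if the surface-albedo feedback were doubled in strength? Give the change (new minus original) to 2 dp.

0.26 K

Original: g = 0.1104, ΔT = 2.74/(1−0.1104) = 3.0800 K.
With doubled surface-albedo: g' = 0.1808, ΔT' = 2.74/(1−0.1808) = 3.3447 K.
Change = 3.3447 − 3.0800 = 0.26 K.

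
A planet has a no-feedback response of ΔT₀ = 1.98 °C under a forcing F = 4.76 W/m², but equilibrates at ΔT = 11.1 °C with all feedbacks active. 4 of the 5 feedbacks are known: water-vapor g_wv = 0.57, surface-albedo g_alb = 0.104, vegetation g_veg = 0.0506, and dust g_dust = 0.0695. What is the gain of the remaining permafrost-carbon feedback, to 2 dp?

0.03

Amplification A = ΔT/ΔT₀ = 11.1/1.98 = 5.606.
Total gain g = 1 − 1/A = 1 − 1/5.606 = 0.8216.
Known gains sum to 0.57 + 0.104 + 0.0506 + 0.0695 = 0.7941.
g_pf = 0.8216 − 0.7941 = 0.03.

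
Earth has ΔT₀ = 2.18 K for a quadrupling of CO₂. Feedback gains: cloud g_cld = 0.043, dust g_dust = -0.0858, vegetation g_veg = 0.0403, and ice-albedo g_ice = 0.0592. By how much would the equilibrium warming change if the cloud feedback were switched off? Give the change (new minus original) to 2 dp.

-0.10 K

Original: g = 0.0567, ΔT = 2.18/(1−0.0567) = 2.3110 K.
Without cloud: g' = 0.0137, ΔT' = 2.18/(1−0.0137) = 2.2103 K.
Change = 2.2103 − 2.3110 = -0.10 K.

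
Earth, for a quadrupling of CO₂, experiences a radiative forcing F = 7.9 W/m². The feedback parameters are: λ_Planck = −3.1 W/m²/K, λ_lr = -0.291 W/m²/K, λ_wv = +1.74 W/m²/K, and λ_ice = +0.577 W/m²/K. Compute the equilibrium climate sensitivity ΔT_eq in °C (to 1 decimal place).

Net feedback parameter λ = (−3.1) + (-0.291) + (+1.74) + (+0.577) = -1.074 W/m²/K.
ΔT = −F/λ = −7.9/(-1.074) = 7.4 °C.

7.4 °C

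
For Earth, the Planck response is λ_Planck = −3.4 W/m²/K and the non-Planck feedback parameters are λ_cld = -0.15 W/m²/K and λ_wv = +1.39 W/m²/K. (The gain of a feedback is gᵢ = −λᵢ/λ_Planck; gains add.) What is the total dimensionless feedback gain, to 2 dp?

0.36

Convert to gains: g_cld = -0.15/3.4 = -0.04412; g_wv = 1.39/3.4 = 0.4088.
Total gain g = 0.36468.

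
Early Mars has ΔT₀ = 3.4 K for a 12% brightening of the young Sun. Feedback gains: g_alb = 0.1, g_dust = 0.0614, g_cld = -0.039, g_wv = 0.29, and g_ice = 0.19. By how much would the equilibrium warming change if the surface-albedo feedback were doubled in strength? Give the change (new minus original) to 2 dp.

2.87 K

Original: g = 0.6024, ΔT = 3.4/(1−0.6024) = 8.5513 K.
With doubled surface-albedo: g' = 0.7024, ΔT' = 3.4/(1−0.7024) = 11.4247 K.
Change = 11.4247 − 8.5513 = 2.87 K.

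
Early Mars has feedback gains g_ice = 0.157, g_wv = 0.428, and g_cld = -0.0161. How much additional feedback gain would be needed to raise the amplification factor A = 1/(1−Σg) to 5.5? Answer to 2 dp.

0.25

Current total gain = 0.5689.
Target gain for A = 5.5: g* = 1 − 1/5.5 = 0.8182.
Additional gain needed = 0.8182 − 0.5689 = 0.25.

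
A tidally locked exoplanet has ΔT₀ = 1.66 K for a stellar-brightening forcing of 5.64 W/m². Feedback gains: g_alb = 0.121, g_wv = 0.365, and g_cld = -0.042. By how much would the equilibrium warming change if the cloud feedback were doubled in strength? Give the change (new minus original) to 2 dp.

-0.21 K

Original: g = 0.444, ΔT = 1.66/(1−0.444) = 2.9856 K.
With doubled cloud: g' = 0.402, ΔT' = 1.66/(1−0.402) = 2.7759 K.
Change = 2.7759 − 2.9856 = -0.21 K.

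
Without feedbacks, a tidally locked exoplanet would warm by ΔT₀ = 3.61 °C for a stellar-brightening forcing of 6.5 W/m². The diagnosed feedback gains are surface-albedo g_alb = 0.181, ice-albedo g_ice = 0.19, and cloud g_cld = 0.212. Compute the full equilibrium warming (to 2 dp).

Total gain g = 0.181 + 0.19 + 0.212 = 0.583.
Amplification A = 1/(1 − 0.583) = 2.398.
ΔT = 3.61 × 2.398 = 8.66 °C.

8.66 °C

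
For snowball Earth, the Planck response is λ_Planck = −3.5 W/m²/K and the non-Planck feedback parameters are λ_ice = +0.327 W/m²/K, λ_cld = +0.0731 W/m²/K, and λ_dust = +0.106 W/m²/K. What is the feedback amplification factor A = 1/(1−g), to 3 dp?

1.169

Convert to gains: g_ice = 0.327/3.5 = 0.09343; g_cld = 0.0731/3.5 = 0.02089; g_dust = 0.106/3.5 = 0.03029.
Total gain g = 0.14461.
A = 1/(1 − 0.14461) = 1.169.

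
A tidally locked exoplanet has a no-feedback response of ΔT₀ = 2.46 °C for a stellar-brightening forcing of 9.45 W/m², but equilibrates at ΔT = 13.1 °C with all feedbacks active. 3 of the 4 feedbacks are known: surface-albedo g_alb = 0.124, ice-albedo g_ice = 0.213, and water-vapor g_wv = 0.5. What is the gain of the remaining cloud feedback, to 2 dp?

-0.02

Amplification A = ΔT/ΔT₀ = 13.1/2.46 = 5.325.
Total gain g = 1 − 1/A = 1 − 1/5.325 = 0.8122.
Known gains sum to 0.124 + 0.213 + 0.5 = 0.837.
g_cld = 0.8122 − 0.837 = -0.02.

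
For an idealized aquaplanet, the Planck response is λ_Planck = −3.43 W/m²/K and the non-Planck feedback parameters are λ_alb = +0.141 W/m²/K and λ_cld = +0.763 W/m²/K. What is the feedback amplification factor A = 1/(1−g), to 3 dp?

Convert to gains: g_alb = 0.141/3.43 = 0.04111; g_cld = 0.763/3.43 = 0.2224.
Total gain g = 0.26351.
A = 1/(1 − 0.26351) = 1.358.

1.358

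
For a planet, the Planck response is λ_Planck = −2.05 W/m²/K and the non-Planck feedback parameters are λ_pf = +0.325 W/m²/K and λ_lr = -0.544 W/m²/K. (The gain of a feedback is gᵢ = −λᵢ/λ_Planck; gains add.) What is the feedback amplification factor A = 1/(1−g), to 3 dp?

Convert to gains: g_pf = 0.325/2.05 = 0.1585; g_lr = -0.544/2.05 = -0.2654.
Total gain g = -0.1069.
A = 1/(1 + 0.1069) = 0.903.

0.903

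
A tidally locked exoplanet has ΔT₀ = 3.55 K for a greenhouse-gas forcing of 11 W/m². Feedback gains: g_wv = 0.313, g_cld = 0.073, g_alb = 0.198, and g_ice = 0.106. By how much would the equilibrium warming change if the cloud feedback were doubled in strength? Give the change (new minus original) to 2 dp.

Original: g = 0.69, ΔT = 3.55/(1−0.69) = 11.4516 K.
With doubled cloud: g' = 0.763, ΔT' = 3.55/(1−0.763) = 14.9789 K.
Change = 14.9789 − 11.4516 = 3.53 K.

3.53 K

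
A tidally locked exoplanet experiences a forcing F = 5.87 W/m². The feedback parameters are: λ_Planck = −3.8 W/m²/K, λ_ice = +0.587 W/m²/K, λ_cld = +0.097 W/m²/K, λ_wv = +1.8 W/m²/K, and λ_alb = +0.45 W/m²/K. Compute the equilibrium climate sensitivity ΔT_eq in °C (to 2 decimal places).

Net feedback parameter λ = (−3.8) + (+0.587) + (+0.097) + (+1.8) + (+0.45) = -0.866 W/m²/K.
ΔT = −F/λ = −5.87/(-0.866) = 6.78 °C.

6.78 °C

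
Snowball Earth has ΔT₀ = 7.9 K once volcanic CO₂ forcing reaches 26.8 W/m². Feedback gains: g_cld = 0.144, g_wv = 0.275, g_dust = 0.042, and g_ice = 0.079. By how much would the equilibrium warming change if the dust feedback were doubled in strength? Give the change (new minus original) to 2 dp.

1.73 K

Original: g = 0.54, ΔT = 7.9/(1−0.54) = 17.1739 K.
With doubled dust: g' = 0.582, ΔT' = 7.9/(1−0.582) = 18.8995 K.
Change = 18.8995 − 17.1739 = 1.73 K.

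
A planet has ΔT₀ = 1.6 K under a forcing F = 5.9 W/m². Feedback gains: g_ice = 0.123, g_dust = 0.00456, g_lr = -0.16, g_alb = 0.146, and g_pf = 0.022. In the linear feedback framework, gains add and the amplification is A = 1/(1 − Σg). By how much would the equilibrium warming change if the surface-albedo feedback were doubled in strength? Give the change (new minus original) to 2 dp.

0.38 K

Original: g = 0.13556, ΔT = 1.6/(1−0.13556) = 1.8509 K.
With doubled surface-albedo: g' = 0.28156, ΔT' = 1.6/(1−0.28156) = 2.2270 K.
Change = 2.2270 − 1.8509 = 0.38 K.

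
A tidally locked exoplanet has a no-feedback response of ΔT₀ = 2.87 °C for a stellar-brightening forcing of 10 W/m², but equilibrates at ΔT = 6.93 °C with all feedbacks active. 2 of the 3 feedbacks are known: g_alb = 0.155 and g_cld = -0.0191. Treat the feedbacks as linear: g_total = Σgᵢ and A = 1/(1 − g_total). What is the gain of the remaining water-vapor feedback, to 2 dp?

0.45

Amplification A = ΔT/ΔT₀ = 6.93/2.87 = 2.415.
Total gain g = 1 − 1/A = 1 − 1/2.415 = 0.5859.
Known gains sum to 0.155 − 0.0191 = 0.1359.
g_wv = 0.5859 − 0.1359 = 0.45.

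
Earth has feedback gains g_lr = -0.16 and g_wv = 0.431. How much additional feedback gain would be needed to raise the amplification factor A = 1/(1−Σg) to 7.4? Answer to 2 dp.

0.59

Current total gain = 0.271.
Target gain for A = 7.4: g* = 1 − 1/7.4 = 0.8649.
Additional gain needed = 0.8649 − 0.271 = 0.59.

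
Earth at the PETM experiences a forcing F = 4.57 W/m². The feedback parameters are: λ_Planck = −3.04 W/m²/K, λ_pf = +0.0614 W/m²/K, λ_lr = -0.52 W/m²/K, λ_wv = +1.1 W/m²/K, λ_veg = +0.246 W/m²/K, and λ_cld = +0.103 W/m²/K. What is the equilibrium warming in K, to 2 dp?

Net feedback parameter λ = (−3.04) + (+0.0614) + (-0.52) + (+1.1) + (+0.246) + (+0.103) = -2.0496 W/m²/K.
ΔT = −F/λ = −4.57/(-2.0496) = 2.23 K.

2.23 K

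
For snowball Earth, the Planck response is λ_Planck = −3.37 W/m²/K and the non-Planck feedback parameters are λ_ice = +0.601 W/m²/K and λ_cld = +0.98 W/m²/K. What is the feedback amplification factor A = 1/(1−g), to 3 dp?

1.884

Convert to gains: g_ice = 0.601/3.37 = 0.1783; g_cld = 0.98/3.37 = 0.2908.
Total gain g = 0.4691.
A = 1/(1 − 0.4691) = 1.884.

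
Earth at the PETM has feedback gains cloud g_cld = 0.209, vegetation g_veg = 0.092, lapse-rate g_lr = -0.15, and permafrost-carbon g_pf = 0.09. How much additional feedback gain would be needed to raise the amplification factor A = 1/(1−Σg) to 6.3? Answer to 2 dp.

Current total gain = 0.241.
Target gain for A = 6.3: g* = 1 − 1/6.3 = 0.8413.
Additional gain needed = 0.8413 − 0.241 = 0.60.

0.60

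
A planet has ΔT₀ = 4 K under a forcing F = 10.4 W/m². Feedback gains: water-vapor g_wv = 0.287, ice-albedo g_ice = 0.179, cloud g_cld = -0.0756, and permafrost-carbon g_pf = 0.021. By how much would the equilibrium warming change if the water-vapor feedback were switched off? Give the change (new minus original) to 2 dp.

Original: g = 0.4114, ΔT = 4/(1−0.4114) = 6.7958 K.
Without water-vapor: g' = 0.1244, ΔT' = 4/(1−0.1244) = 4.5683 K.
Change = 4.5683 − 6.7958 = -2.23 K.

-2.23 K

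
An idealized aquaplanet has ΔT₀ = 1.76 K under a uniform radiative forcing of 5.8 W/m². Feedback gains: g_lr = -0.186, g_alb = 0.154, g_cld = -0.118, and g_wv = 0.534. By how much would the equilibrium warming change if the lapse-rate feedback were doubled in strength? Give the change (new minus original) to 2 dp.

Original: g = 0.384, ΔT = 1.76/(1−0.384) = 2.8571 K.
With doubled lapse-rate: g' = 0.198, ΔT' = 1.76/(1−0.198) = 2.1945 K.
Change = 2.1945 − 2.8571 = -0.66 K.

-0.66 K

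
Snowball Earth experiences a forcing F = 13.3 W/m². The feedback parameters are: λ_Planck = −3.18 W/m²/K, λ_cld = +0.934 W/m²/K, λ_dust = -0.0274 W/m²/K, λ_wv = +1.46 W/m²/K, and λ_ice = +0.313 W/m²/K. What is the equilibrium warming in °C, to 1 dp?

26.6 °C

Net feedback parameter λ = (−3.18) + (+0.934) + (-0.0274) + (+1.46) + (+0.313) = -0.5004 W/m²/K.
ΔT = −F/λ = −13.3/(-0.5004) = 26.6 °C.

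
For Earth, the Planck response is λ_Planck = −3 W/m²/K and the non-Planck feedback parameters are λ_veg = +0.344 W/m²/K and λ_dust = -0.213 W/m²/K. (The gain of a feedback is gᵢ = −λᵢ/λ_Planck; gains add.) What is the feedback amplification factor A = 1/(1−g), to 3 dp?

1.046

Convert to gains: g_veg = 0.344/3 = 0.1147; g_dust = -0.213/3 = -0.071.
Total gain g = 0.0437.
A = 1/(1 − 0.0437) = 1.046.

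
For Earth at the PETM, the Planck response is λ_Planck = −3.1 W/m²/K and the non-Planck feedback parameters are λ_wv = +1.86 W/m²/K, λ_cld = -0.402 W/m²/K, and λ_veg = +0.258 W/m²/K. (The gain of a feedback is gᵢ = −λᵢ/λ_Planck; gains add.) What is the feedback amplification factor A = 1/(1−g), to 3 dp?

2.240

Convert to gains: g_wv = 1.86/3.1 = 0.6; g_cld = -0.402/3.1 = -0.1297; g_veg = 0.258/3.1 = 0.08323.
Total gain g = 0.55353.
A = 1/(1 − 0.55353) = 2.240.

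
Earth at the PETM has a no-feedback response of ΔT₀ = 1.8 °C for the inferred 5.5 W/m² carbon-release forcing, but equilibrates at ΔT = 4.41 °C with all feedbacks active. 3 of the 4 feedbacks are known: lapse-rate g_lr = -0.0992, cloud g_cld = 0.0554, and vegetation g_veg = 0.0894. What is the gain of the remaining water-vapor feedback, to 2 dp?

Amplification A = ΔT/ΔT₀ = 4.41/1.8 = 2.45.
Total gain g = 1 − 1/A = 1 − 1/2.45 = 0.5918.
Known gains sum to -0.0992 + 0.0554 + 0.0894 = 0.0456.
g_wv = 0.5918 − 0.0456 = 0.55.

0.55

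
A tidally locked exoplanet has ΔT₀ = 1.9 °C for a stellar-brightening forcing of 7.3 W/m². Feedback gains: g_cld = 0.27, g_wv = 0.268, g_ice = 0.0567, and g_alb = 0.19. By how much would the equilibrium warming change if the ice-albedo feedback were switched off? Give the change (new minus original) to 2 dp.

-1.84 °C

Original: g = 0.7847, ΔT = 1.9/(1−0.7847) = 8.8249 °C.
Without ice-albedo: g' = 0.728, ΔT' = 1.9/(1−0.728) = 6.9853 °C.
Change = 6.9853 − 8.8249 = -1.84 °C.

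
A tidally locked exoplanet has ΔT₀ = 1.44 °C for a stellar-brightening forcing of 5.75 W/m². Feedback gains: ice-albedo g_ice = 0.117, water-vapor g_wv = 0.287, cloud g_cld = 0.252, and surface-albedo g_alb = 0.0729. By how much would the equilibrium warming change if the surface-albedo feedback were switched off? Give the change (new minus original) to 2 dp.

Original: g = 0.7289, ΔT = 1.44/(1−0.7289) = 5.3117 °C.
Without surface-albedo: g' = 0.656, ΔT' = 1.44/(1−0.656) = 4.1860 °C.
Change = 4.1860 − 5.3117 = -1.13 °C.

-1.13 °C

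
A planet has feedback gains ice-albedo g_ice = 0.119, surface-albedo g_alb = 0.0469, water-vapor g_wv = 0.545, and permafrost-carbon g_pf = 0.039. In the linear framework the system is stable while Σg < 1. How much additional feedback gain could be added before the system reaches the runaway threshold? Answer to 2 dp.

0.25

Current total gain = 0.119 + 0.0469 + 0.545 + 0.039 = 0.7499.
Margin to runaway = 1 − 0.7499 = 0.25.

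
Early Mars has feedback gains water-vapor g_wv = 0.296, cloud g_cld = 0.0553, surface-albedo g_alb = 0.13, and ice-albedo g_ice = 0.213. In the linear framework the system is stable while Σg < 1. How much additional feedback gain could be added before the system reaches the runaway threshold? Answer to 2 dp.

Current total gain = 0.296 + 0.0553 + 0.13 + 0.213 = 0.6943.
Margin to runaway = 1 − 0.6943 = 0.31.

0.31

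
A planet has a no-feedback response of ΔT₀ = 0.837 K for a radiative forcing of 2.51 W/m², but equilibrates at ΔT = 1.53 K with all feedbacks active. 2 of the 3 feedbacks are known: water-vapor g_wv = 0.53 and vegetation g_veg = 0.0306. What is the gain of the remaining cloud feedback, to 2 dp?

Amplification A = ΔT/ΔT₀ = 1.53/0.837 = 1.828.
Total gain g = 1 − 1/A = 1 − 1/1.828 = 0.453.
Known gains sum to 0.53 + 0.0306 = 0.5606.
g_cld = 0.453 − 0.5606 = -0.11.

-0.11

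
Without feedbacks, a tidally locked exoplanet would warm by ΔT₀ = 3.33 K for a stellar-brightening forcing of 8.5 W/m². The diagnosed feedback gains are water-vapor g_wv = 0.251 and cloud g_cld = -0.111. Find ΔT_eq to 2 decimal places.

3.87 K

Total gain g = 0.251 − 0.111 = 0.14.
Amplification A = 1/(1 − 0.14) = 1.163.
ΔT = 3.33 × 1.163 = 3.87 K.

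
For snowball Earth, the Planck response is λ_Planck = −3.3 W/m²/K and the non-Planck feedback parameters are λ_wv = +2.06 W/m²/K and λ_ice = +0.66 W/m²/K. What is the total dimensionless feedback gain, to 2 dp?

0.82

Convert to gains: g_wv = 2.06/3.3 = 0.6242; g_ice = 0.66/3.3 = 0.2.
Total gain g = 0.8242.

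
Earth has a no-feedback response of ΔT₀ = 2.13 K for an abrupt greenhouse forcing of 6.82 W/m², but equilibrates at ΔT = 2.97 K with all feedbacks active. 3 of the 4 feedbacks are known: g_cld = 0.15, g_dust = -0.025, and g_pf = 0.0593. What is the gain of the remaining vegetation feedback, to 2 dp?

Amplification A = ΔT/ΔT₀ = 2.97/2.13 = 1.394.
Total gain g = 1 − 1/A = 1 − 1/1.394 = 0.2826.
Known gains sum to 0.15 − 0.025 + 0.0593 = 0.1843.
g_veg = 0.2826 − 0.1843 = 0.10.

0.10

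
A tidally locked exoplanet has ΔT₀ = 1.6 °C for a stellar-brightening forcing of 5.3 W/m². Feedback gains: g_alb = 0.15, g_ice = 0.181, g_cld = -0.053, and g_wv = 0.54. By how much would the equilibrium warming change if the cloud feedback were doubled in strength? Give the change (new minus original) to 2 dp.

Original: g = 0.818, ΔT = 1.6/(1−0.818) = 8.7912 °C.
With doubled cloud: g' = 0.765, ΔT' = 1.6/(1−0.765) = 6.8085 °C.
Change = 6.8085 − 8.7912 = -1.98 °C.

-1.98 °C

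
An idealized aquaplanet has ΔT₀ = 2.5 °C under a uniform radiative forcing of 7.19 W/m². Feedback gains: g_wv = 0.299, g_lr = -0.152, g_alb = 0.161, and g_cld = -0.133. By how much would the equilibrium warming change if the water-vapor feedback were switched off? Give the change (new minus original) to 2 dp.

-0.81 °C

Original: g = 0.175, ΔT = 2.5/(1−0.175) = 3.0303 °C.
Without water-vapor: g' = -0.124, ΔT' = 2.5/(1+0.124) = 2.2242 °C.
Change = 2.2242 − 3.0303 = -0.81 °C.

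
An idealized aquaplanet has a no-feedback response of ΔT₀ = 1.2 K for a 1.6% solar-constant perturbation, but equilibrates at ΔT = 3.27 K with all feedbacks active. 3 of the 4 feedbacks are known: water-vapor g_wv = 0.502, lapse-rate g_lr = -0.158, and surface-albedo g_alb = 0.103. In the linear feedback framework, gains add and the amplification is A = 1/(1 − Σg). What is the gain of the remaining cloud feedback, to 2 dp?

0.19

Amplification A = ΔT/ΔT₀ = 3.27/1.2 = 2.725.
Total gain g = 1 − 1/A = 1 − 1/2.725 = 0.633.
Known gains sum to 0.502 − 0.158 + 0.103 = 0.447.
g_cld = 0.633 − 0.447 = 0.19.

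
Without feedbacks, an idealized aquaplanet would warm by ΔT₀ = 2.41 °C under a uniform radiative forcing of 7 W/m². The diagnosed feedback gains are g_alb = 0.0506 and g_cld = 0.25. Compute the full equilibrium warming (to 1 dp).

Total gain g = 0.0506 + 0.25 = 0.3006.
Amplification A = 1/(1 − 0.3006) = 1.43.
ΔT = 2.41 × 1.43 = 3.4 °C.

3.4 °C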